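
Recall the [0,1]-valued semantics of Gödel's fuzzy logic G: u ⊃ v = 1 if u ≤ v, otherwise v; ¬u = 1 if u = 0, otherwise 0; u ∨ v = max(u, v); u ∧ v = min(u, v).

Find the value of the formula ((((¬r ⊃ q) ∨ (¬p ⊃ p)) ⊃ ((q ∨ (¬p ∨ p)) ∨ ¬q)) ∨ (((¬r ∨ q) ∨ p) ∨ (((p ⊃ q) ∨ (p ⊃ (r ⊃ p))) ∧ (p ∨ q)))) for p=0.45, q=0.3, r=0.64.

¬r: Gödel ¬ of 0.64 = 0 (operand ≠ 0)
(¬r ⊃ q): 0 ≤ 0.3, so result = 1
¬p: Gödel ¬ of 0.45 = 0 (operand ≠ 0)
(¬p ⊃ p): 0 ≤ 0.45, so result = 1
((¬r ⊃ q) ∨ (¬p ⊃ p)) = max(1, 1) = 1
¬p: Gödel ¬ of 0.45 = 0 (operand ≠ 0)
(¬p ∨ p) = max(0, 0.45) = 0.45
(q ∨ (¬p ∨ p)) = max(0.3, 0.45) = 0.45
¬q: Gödel ¬ of 0.3 = 0 (operand ≠ 0)
((q ∨ (¬p ∨ p)) ∨ ¬q) = max(0.45, 0) = 0.45
(((¬r ⊃ q) ∨ (¬p ⊃ p)) ⊃ ((q ∨ (¬p ∨ p)) ∨ ¬q)): 1 > 0.45, so result = 0.45
¬r: Gödel ¬ of 0.64 = 0 (operand ≠ 0)
(¬r ∨ q) = max(0, 0.3) = 0.3
((¬r ∨ q) ∨ p) = max(0.3, 0.45) = 0.45
(p ⊃ q): 0.45 > 0.3, so result = 0.3
(r ⊃ p): 0.64 > 0.45, so result = 0.45
(p ⊃ (r ⊃ p)): 0.45 ≤ 0.45, so result = 1
((p ⊃ q) ∨ (p ⊃ (r ⊃ p))) = max(0.3, 1) = 1
(p ∨ q) = max(0.45, 0.3) = 0.45
(((p ⊃ q) ∨ (p ⊃ (r ⊃ p))) ∧ (p ∨ q)) = min(1, 0.45) = 0.45
(((¬r ∨ q) ∨ p) ∨ (((p ⊃ q) ∨ (p ⊃ (r ⊃ p))) ∧ (p ∨ q))) = max(0.45, 0.45) = 0.45
((((¬r ⊃ q) ∨ (¬p ⊃ p)) ⊃ ((q ∨ (¬p ∨ p)) ∨ ¬q)) ∨ (((¬r ∨ q) ∨ p) ∨ (((p ⊃ q) ∨ (p ⊃ (r ⊃ p))) ∧ (p ∨ q)))) = max(0.45, 0.45) = 0.45

0.45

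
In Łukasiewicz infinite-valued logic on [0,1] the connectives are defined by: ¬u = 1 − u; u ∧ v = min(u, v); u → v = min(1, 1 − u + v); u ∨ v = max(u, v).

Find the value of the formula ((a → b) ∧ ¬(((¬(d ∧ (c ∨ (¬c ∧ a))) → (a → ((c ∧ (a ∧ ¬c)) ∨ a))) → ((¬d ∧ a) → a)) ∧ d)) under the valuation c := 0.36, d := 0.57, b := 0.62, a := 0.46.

(a → b): min(1, 1 − 0.46 + 0.62) = 1
¬c: Łukasiewicz ¬ gives 1 − 0.36 = 0.64
(¬c ∧ a) = min(0.64, 0.46) = 0.46
(c ∨ (¬c ∧ a)) = max(0.36, 0.46) = 0.46
(d ∧ (c ∨ (¬c ∧ a))) = min(0.57, 0.46) = 0.46
¬(d ∧ (c ∨ (¬c ∧ a))): Łukasiewicz ¬ gives 1 − 0.46 = 0.54
¬c: Łukasiewicz ¬ gives 1 − 0.36 = 0.64
(a ∧ ¬c) = min(0.46, 0.64) = 0.46
(c ∧ (a ∧ ¬c)) = min(0.36, 0.46) = 0.36
((c ∧ (a ∧ ¬c)) ∨ a) = max(0.36, 0.46) = 0.46
(a → ((c ∧ (a ∧ ¬c)) ∨ a)): min(1, 1 − 0.46 + 0.46) = 1
(¬(d ∧ (c ∨ (¬c ∧ a))) → (a → ((c ∧ (a ∧ ¬c)) ∨ a))): min(1, 1 − 0.54 + 1) = 1
¬d: Łukasiewicz ¬ gives 1 − 0.57 = 0.43
(¬d ∧ a) = min(0.43, 0.46) = 0.43
((¬d ∧ a) → a): min(1, 1 − 0.43 + 0.46) = 1
((¬(d ∧ (c ∨ (¬c ∧ a))) → (a → ((c ∧ (a ∧ ¬c)) ∨ a))) → ((¬d ∧ a) → a)): min(1, 1 − 1 + 1) = 1
(((¬(d ∧ (c ∨ (¬c ∧ a))) → (a → ((c ∧ (a ∧ ¬c)) ∨ a))) → ((¬d ∧ a) → a)) ∧ d) = min(1, 0.57) = 0.57
¬(((¬(d ∧ (c ∨ (¬c ∧ a))) → (a → ((c ∧ (a ∧ ¬c)) ∨ a))) → ((¬d ∧ a) → a)) ∧ d): Łukasiewicz ¬ gives 1 − 0.57 = 0.43
((a → b) ∧ ¬(((¬(d ∧ (c ∨ (¬c ∧ a))) → (a → ((c ∧ (a ∧ ¬c)) ∨ a))) → ((¬d ∧ a) → a)) ∧ d)) = min(1, 0.43) = 0.43

0.43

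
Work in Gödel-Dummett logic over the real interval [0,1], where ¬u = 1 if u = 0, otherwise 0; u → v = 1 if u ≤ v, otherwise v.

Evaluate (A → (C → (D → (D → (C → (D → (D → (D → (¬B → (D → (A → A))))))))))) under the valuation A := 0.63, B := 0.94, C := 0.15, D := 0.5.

¬B: Gödel ¬ of 0.94 = 0 (operand ≠ 0)
(A → A): 0.63 ≤ 0.63, so result = 1
(D → (A → A)): 0.5 ≤ 1, so result = 1
(¬B → (D → (A → A))): 0 ≤ 1, so result = 1
(D → (¬B → (D → (A → A)))): 0.5 ≤ 1, so result = 1
(D → (D → (¬B → (D → (A → A))))): 0.5 ≤ 1, so result = 1
(D → (D → (D → (¬B → (D → (A → A)))))): 0.5 ≤ 1, so result = 1
(C → (D → (D → (D → (¬B → (D → (A → A))))))): 0.15 ≤ 1, so result = 1
(D → (C → (D → (D → (D → (¬B → (D → (A → A)))))))): 0.5 ≤ 1, so result = 1
(D → (D → (C → (D → (D → (D → (¬B → (D → (A → A))))))))): 0.5 ≤ 1, so result = 1
(C → (D → (D → (C → (D → (D → (D → (¬B → (D → (A → A)))))))))): 0.15 ≤ 1, so result = 1
(A → (C → (D → (D → (C → (D → (D → (D → (¬B → (D → (A → A))))))))))): 0.63 ≤ 1, so result = 1

1.00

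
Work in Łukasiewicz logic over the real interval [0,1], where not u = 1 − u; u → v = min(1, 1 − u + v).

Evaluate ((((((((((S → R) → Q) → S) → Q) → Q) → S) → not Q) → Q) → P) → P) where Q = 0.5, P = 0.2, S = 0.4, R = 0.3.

(S → R): min(1, 1 − 0.4 + 0.3) = 0.9
((S → R) → Q): min(1, 1 − 0.9 + 0.5) = 0.6
(((S → R) → Q) → S): min(1, 1 − 0.6 + 0.4) = 0.8
((((S → R) → Q) → S) → Q): min(1, 1 − 0.8 + 0.5) = 0.7
(((((S → R) → Q) → S) → Q) → Q): min(1, 1 − 0.7 + 0.5) = 0.8
((((((S → R) → Q) → S) → Q) → Q) → S): min(1, 1 − 0.8 + 0.4) = 0.6
not Q: Łukasiewicz ¬ gives 1 − 0.5 = 0.5
(((((((S → R) → Q) → S) → Q) → Q) → S) → not Q): min(1, 1 − 0.6 + 0.5) = 0.9
((((((((S → R) → Q) → S) → Q) → Q) → S) → not Q) → Q): min(1, 1 − 0.9 + 0.5) = 0.6
(((((((((S → R) → Q) → S) → Q) → Q) → S) → not Q) → Q) → P): min(1, 1 − 0.6 + 0.2) = 0.6
((((((((((S → R) → Q) → S) → Q) → Q) → S) → not Q) → Q) → P) → P): min(1, 1 − 0.6 + 0.2) = 0.6

0.60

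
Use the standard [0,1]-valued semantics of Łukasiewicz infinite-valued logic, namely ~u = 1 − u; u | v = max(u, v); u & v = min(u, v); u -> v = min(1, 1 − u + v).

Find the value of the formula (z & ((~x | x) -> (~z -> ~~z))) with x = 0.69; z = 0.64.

0.64

~x: Łukasiewicz ¬ gives 1 − 0.69 = 0.31
(~x | x) = max(0.31, 0.69) = 0.69
~z: Łukasiewicz ¬ gives 1 − 0.64 = 0.36
~z: Łukasiewicz ¬ gives 1 − 0.64 = 0.36
~~z: Łukasiewicz ¬ gives 1 − 0.36 = 0.64
(~z -> ~~z): min(1, 1 − 0.36 + 0.64) = 1
((~x | x) -> (~z -> ~~z)): min(1, 1 − 0.69 + 1) = 1
(z & ((~x | x) -> (~z -> ~~z))) = min(0.64, 1) = 0.64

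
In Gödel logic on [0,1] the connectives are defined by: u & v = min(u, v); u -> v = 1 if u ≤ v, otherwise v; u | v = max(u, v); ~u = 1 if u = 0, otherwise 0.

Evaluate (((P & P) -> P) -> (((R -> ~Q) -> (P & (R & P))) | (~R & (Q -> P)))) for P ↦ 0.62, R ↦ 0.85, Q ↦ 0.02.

1.00

(P & P) = min(0.62, 0.62) = 0.62
((P & P) -> P): 0.62 ≤ 0.62, so result = 1
~Q: Gödel ¬ of 0.02 = 0 (operand ≠ 0)
(R -> ~Q): 0.85 > 0, so result = 0
(R & P) = min(0.85, 0.62) = 0.62
(P & (R & P)) = min(0.62, 0.62) = 0.62
((R -> ~Q) -> (P & (R & P))): 0 ≤ 0.62, so result = 1
~R: Gödel ¬ of 0.85 = 0 (operand ≠ 0)
(Q -> P): 0.02 ≤ 0.62, so result = 1
(~R & (Q -> P)) = min(0, 1) = 0
(((R -> ~Q) -> (P & (R & P))) | (~R & (Q -> P))) = max(1, 0) = 1
(((P & P) -> P) -> (((R -> ~Q) -> (P & (R & P))) | (~R & (Q -> P)))): 1 ≤ 1, so result = 1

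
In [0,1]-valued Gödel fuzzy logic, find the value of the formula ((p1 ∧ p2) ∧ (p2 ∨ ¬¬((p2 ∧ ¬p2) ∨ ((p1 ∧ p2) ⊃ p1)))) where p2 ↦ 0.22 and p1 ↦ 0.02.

(p1 ∧ p2) = min(0.02, 0.22) = 0.02
¬p2: Gödel ¬ of 0.22 = 0 (operand ≠ 0)
(p2 ∧ ¬p2) = min(0.22, 0) = 0
(p1 ∧ p2) = min(0.02, 0.22) = 0.02
((p1 ∧ p2) ⊃ p1): 0.02 ≤ 0.02, so result = 1
((p2 ∧ ¬p2) ∨ ((p1 ∧ p2) ⊃ p1)) = max(0, 1) = 1
¬((p2 ∧ ¬p2) ∨ ((p1 ∧ p2) ⊃ p1)): Gödel ¬ of 1 = 0 (operand ≠ 0)
¬¬((p2 ∧ ¬p2) ∨ ((p1 ∧ p2) ⊃ p1)): Gödel ¬ of 0 = 1 (operand is 0)
(p2 ∨ ¬¬((p2 ∧ ¬p2) ∨ ((p1 ∧ p2) ⊃ p1))) = max(0.22, 1) = 1
((p1 ∧ p2) ∧ (p2 ∨ ¬¬((p2 ∧ ¬p2) ∨ ((p1 ∧ p2) ⊃ p1)))) = min(0.02, 1) = 0.02

0.02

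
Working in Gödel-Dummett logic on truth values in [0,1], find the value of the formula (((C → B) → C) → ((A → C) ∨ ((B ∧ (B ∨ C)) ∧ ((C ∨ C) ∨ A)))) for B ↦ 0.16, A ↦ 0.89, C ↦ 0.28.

(C → B): 0.28 > 0.16, so result = 0.16
((C → B) → C): 0.16 ≤ 0.28, so result = 1
(A → C): 0.89 > 0.28, so result = 0.28
(B ∨ C) = max(0.16, 0.28) = 0.28
(B ∧ (B ∨ C)) = min(0.16, 0.28) = 0.16
(C ∨ C) = max(0.28, 0.28) = 0.28
((C ∨ C) ∨ A) = max(0.28, 0.89) = 0.89
((B ∧ (B ∨ C)) ∧ ((C ∨ C) ∨ A)) = min(0.16, 0.89) = 0.16
((A → C) ∨ ((B ∧ (B ∨ C)) ∧ ((C ∨ C) ∨ A))) = max(0.28, 0.16) = 0.28
(((C → B) → C) → ((A → C) ∨ ((B ∧ (B ∨ C)) ∧ ((C ∨ C) ∨ A)))): 1 > 0.28, so result = 0.28

0.28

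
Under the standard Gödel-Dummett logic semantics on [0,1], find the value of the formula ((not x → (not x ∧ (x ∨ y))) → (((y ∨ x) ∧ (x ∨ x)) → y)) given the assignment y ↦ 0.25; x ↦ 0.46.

not x: Gödel ¬ of 0.46 = 0 (operand ≠ 0)
not x: Gödel ¬ of 0.46 = 0 (operand ≠ 0)
(x ∨ y) = max(0.46, 0.25) = 0.46
(not x ∧ (x ∨ y)) = min(0, 0.46) = 0
(not x → (not x ∧ (x ∨ y))): 0 ≤ 0, so result = 1
(y ∨ x) = max(0.25, 0.46) = 0.46
(x ∨ x) = max(0.46, 0.46) = 0.46
((y ∨ x) ∧ (x ∨ x)) = min(0.46, 0.46) = 0.46
(((y ∨ x) ∧ (x ∨ x)) → y): 0.46 > 0.25, so result = 0.25
((not x → (not x ∧ (x ∨ y))) → (((y ∨ x) ∧ (x ∨ x)) → y)): 1 > 0.25, so result = 0.25

0.25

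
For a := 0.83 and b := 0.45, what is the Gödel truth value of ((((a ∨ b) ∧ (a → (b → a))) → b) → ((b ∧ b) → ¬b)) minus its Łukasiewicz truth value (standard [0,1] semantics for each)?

Gödel evaluation:
  (a ∨ b) = max(0.83, 0.45) = 0.83
  (b → a): 0.45 ≤ 0.83, so result = 1
  (a → (b → a)): 0.83 ≤ 1, so result = 1
  ((a ∨ b) ∧ (a → (b → a))) = min(0.83, 1) = 0.83
  (((a ∨ b) ∧ (a → (b → a))) → b): 0.83 > 0.45, so result = 0.45
  (b ∧ b) = min(0.45, 0.45) = 0.45
  ¬b: Gödel ¬ of 0.45 = 0 (operand ≠ 0)
  ((b ∧ b) → ¬b): 0.45 > 0, so result = 0
  ((((a ∨ b) ∧ (a → (b → a))) → b) → ((b ∧ b) → ¬b)): 0.45 > 0, so result = 0
  Gödel value = 0
Łukasiewicz evaluation:
  (a ∨ b) = max(0.83, 0.45) = 0.83
  (b → a): min(1, 1 − 0.45 + 0.83) = 1
  (a → (b → a)): min(1, 1 − 0.83 + 1) = 1
  ((a ∨ b) ∧ (a → (b → a))) = min(0.83, 1) = 0.83
  (((a ∨ b) ∧ (a → (b → a))) → b): min(1, 1 − 0.83 + 0.45) = 0.62
  (b ∧ b) = min(0.45, 0.45) = 0.45
  ¬b: Łukasiewicz ¬ gives 1 − 0.45 = 0.55
  ((b ∧ b) → ¬b): min(1, 1 − 0.45 + 0.55) = 1
  ((((a ∨ b) ∧ (a → (b → a))) → b) → ((b ∧ b) → ¬b)): min(1, 1 − 0.62 + 1) = 1
  Łukasiewicz value = 1
Difference: 0 − 1 = -1.00

-1.00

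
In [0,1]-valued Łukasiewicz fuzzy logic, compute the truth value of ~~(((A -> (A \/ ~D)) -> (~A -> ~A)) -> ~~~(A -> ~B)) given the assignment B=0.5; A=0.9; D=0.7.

~D: Łukasiewicz ¬ gives 1 − 0.7 = 0.3
(A \/ ~D) = max(0.9, 0.3) = 0.9
(A -> (A \/ ~D)): min(1, 1 − 0.9 + 0.9) = 1
~A: Łukasiewicz ¬ gives 1 − 0.9 = 0.1
~A: Łukasiewicz ¬ gives 1 − 0.9 = 0.1
(~A -> ~A): min(1, 1 − 0.1 + 0.1) = 1
((A -> (A \/ ~D)) -> (~A -> ~A)): min(1, 1 − 1 + 1) = 1
~B: Łukasiewicz ¬ gives 1 − 0.5 = 0.5
(A -> ~B): min(1, 1 − 0.9 + 0.5) = 0.6
~(A -> ~B): Łukasiewicz ¬ gives 1 − 0.6 = 0.4
~~(A -> ~B): Łukasiewicz ¬ gives 1 − 0.4 = 0.6
~~~(A -> ~B): Łukasiewicz ¬ gives 1 − 0.6 = 0.4
(((A -> (A \/ ~D)) -> (~A -> ~A)) -> ~~~(A -> ~B)): min(1, 1 − 1 + 0.4) = 0.4
~(((A -> (A \/ ~D)) -> (~A -> ~A)) -> ~~~(A -> ~B)): Łukasiewicz ¬ gives 1 − 0.4 = 0.6
~~(((A -> (A \/ ~D)) -> (~A -> ~A)) -> ~~~(A -> ~B)): Łukasiewicz ¬ gives 1 − 0.6 = 0.4

0.40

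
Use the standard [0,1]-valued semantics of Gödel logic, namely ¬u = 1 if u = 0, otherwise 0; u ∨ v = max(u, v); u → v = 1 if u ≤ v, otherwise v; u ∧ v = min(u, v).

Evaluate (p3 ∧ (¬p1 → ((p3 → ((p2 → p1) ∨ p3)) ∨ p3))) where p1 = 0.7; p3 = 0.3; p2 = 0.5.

¬p1: Gödel ¬ of 0.7 = 0 (operand ≠ 0)
(p2 → p1): 0.5 ≤ 0.7, so result = 1
((p2 → p1) ∨ p3) = max(1, 0.3) = 1
(p3 → ((p2 → p1) ∨ p3)): 0.3 ≤ 1, so result = 1
((p3 → ((p2 → p1) ∨ p3)) ∨ p3) = max(1, 0.3) = 1
(¬p1 → ((p3 → ((p2 → p1) ∨ p3)) ∨ p3)): 0 ≤ 1, so result = 1
(p3 ∧ (¬p1 → ((p3 → ((p2 → p1) ∨ p3)) ∨ p3))) = min(0.3, 1) = 0.3

0.30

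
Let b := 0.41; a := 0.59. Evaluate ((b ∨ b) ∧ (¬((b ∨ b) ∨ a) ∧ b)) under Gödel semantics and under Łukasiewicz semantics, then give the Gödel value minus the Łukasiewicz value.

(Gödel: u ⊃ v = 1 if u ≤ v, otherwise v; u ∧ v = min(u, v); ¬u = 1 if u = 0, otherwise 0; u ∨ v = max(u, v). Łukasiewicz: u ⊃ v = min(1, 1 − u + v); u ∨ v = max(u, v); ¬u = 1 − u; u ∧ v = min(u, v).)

Gödel evaluation:
  (b ∨ b) = max(0.41, 0.41) = 0.41
  (b ∨ b) = max(0.41, 0.41) = 0.41
  ((b ∨ b) ∨ a) = max(0.41, 0.59) = 0.59
  ¬((b ∨ b) ∨ a): Gödel ¬ of 0.59 = 0 (operand ≠ 0)
  (¬((b ∨ b) ∨ a) ∧ b) = min(0, 0.41) = 0
  ((b ∨ b) ∧ (¬((b ∨ b) ∨ a) ∧ b)) = min(0.41, 0) = 0
  Gödel value = 0
Łukasiewicz evaluation:
  (b ∨ b) = max(0.41, 0.41) = 0.41
  (b ∨ b) = max(0.41, 0.41) = 0.41
  ((b ∨ b) ∨ a) = max(0.41, 0.59) = 0.59
  ¬((b ∨ b) ∨ a): Łukasiewicz ¬ gives 1 − 0.59 = 0.41
  (¬((b ∨ b) ∨ a) ∧ b) = min(0.41, 0.41) = 0.41
  ((b ∨ b) ∧ (¬((b ∨ b) ∨ a) ∧ b)) = min(0.41, 0.41) = 0.41
  Łukasiewicz value = 0.41
Difference: 0 − 0.41 = -0.41

-0.41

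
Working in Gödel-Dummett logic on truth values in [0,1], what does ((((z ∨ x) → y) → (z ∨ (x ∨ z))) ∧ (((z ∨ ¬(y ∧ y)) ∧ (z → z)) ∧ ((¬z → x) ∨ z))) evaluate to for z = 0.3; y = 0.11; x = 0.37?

0.30

(z ∨ x) = max(0.3, 0.37) = 0.37
((z ∨ x) → y): 0.37 > 0.11, so result = 0.11
(x ∨ z) = max(0.37, 0.3) = 0.37
(z ∨ (x ∨ z)) = max(0.3, 0.37) = 0.37
(((z ∨ x) → y) → (z ∨ (x ∨ z))): 0.11 ≤ 0.37, so result = 1
(y ∧ y) = min(0.11, 0.11) = 0.11
¬(y ∧ y): Gödel ¬ of 0.11 = 0 (operand ≠ 0)
(z ∨ ¬(y ∧ y)) = max(0.3, 0) = 0.3
(z → z): 0.3 ≤ 0.3, so result = 1
((z ∨ ¬(y ∧ y)) ∧ (z → z)) = min(0.3, 1) = 0.3
¬z: Gödel ¬ of 0.3 = 0 (operand ≠ 0)
(¬z → x): 0 ≤ 0.37, so result = 1
((¬z → x) ∨ z) = max(1, 0.3) = 1
(((z ∨ ¬(y ∧ y)) ∧ (z → z)) ∧ ((¬z → x) ∨ z)) = min(0.3, 1) = 0.3
((((z ∨ x) → y) → (z ∨ (x ∨ z))) ∧ (((z ∨ ¬(y ∧ y)) ∧ (z → z)) ∧ ((¬z → x) ∨ z))) = min(1, 0.3) = 0.3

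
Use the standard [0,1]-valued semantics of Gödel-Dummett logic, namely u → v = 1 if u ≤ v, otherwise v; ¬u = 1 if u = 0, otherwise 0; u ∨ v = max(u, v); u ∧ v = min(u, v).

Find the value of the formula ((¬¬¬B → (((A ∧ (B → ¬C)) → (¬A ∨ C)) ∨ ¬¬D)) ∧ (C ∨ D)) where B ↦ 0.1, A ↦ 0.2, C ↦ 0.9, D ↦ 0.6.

0.90

¬B: Gödel ¬ of 0.1 = 0 (operand ≠ 0)
¬¬B: Gödel ¬ of 0 = 1 (operand is 0)
¬¬¬B: Gödel ¬ of 1 = 0 (operand ≠ 0)
¬C: Gödel ¬ of 0.9 = 0 (operand ≠ 0)
(B → ¬C): 0.1 > 0, so result = 0
(A ∧ (B → ¬C)) = min(0.2, 0) = 0
¬A: Gödel ¬ of 0.2 = 0 (operand ≠ 0)
(¬A ∨ C) = max(0, 0.9) = 0.9
((A ∧ (B → ¬C)) → (¬A ∨ C)): 0 ≤ 0.9, so result = 1
¬D: Gödel ¬ of 0.6 = 0 (operand ≠ 0)
¬¬D: Gödel ¬ of 0 = 1 (operand is 0)
(((A ∧ (B → ¬C)) → (¬A ∨ C)) ∨ ¬¬D) = max(1, 1) = 1
(¬¬¬B → (((A ∧ (B → ¬C)) → (¬A ∨ C)) ∨ ¬¬D)): 0 ≤ 1, so result = 1
(C ∨ D) = max(0.9, 0.6) = 0.9
((¬¬¬B → (((A ∧ (B → ¬C)) → (¬A ∨ C)) ∨ ¬¬D)) ∧ (C ∨ D)) = min(1, 0.9) = 0.9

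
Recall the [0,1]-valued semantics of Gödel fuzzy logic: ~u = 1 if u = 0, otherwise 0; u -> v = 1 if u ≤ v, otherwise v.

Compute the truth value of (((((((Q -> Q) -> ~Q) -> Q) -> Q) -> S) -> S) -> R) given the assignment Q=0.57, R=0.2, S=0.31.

0.20

(Q -> Q): 0.57 ≤ 0.57, so result = 1
~Q: Gödel ¬ of 0.57 = 0 (operand ≠ 0)
((Q -> Q) -> ~Q): 1 > 0, so result = 0
(((Q -> Q) -> ~Q) -> Q): 0 ≤ 0.57, so result = 1
((((Q -> Q) -> ~Q) -> Q) -> Q): 1 > 0.57, so result = 0.57
(((((Q -> Q) -> ~Q) -> Q) -> Q) -> S): 0.57 > 0.31, so result = 0.31
((((((Q -> Q) -> ~Q) -> Q) -> Q) -> S) -> S): 0.31 ≤ 0.31, so result = 1
(((((((Q -> Q) -> ~Q) -> Q) -> Q) -> S) -> S) -> R): 1 > 0.2, so result = 0.2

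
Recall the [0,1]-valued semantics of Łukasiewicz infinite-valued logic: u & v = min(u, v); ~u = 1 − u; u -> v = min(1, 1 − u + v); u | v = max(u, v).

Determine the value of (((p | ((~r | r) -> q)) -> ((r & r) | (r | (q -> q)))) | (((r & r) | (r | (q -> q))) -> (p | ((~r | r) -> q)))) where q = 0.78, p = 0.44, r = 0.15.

1.00

~r: Łukasiewicz ¬ gives 1 − 0.15 = 0.85
(~r | r) = max(0.85, 0.15) = 0.85
((~r | r) -> q): min(1, 1 − 0.85 + 0.78) = 0.93
(p | ((~r | r) -> q)) = max(0.44, 0.93) = 0.93
(r & r) = min(0.15, 0.15) = 0.15
(q -> q): min(1, 1 − 0.78 + 0.78) = 1
(r | (q -> q)) = max(0.15, 1) = 1
((r & r) | (r | (q -> q))) = max(0.15, 1) = 1
((p | ((~r | r) -> q)) -> ((r & r) | (r | (q -> q)))): min(1, 1 − 0.93 + 1) = 1
(r & r) = min(0.15, 0.15) = 0.15
(q -> q): min(1, 1 − 0.78 + 0.78) = 1
(r | (q -> q)) = max(0.15, 1) = 1
((r & r) | (r | (q -> q))) = max(0.15, 1) = 1
~r: Łukasiewicz ¬ gives 1 − 0.15 = 0.85
(~r | r) = max(0.85, 0.15) = 0.85
((~r | r) -> q): min(1, 1 − 0.85 + 0.78) = 0.93
(p | ((~r | r) -> q)) = max(0.44, 0.93) = 0.93
(((r & r) | (r | (q -> q))) -> (p | ((~r | r) -> q))): min(1, 1 − 1 + 0.93) = 0.93
(((p | ((~r | r) -> q)) -> ((r & r) | (r | (q -> q)))) | (((r & r) | (r | (q -> q))) -> (p | ((~r | r) -> q)))) = max(1, 0.93) = 1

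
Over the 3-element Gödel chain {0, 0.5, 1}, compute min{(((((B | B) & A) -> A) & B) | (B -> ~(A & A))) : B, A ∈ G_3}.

The minimum is attained at B = 0.5, A = 0.5:
  (B | B) = max(0.5, 0.5) = 0.5
  ((B | B) & A) = min(0.5, 0.5) = 0.5
  (((B | B) & A) -> A): 0.5 ≤ 0.5, so result = 1
  ((((B | B) & A) -> A) & B) = min(1, 0.5) = 0.5
  (A & A) = min(0.5, 0.5) = 0.5
  ~(A & A): Gödel ¬ of 0.5 = 0 (operand ≠ 0)
  (B -> ~(A & A)): 0.5 > 0, so result = 0
  (((((B | B) & A) -> A) & B) | (B -> ~(A & A))) = max(0.5, 0) = 0.5
Checking all 9 assignments confirms none give a value below 0.50.

0.50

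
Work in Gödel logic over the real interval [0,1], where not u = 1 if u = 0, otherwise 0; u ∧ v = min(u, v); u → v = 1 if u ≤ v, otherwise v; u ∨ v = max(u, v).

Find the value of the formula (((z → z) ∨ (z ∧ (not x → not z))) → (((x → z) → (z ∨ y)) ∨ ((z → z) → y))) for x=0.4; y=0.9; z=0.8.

0.90

(z → z): 0.8 ≤ 0.8, so result = 1
not x: Gödel ¬ of 0.4 = 0 (operand ≠ 0)
not z: Gödel ¬ of 0.8 = 0 (operand ≠ 0)
(not x → not z): 0 ≤ 0, so result = 1
(z ∧ (not x → not z)) = min(0.8, 1) = 0.8
((z → z) ∨ (z ∧ (not x → not z))) = max(1, 0.8) = 1
(x → z): 0.4 ≤ 0.8, so result = 1
(z ∨ y) = max(0.8, 0.9) = 0.9
((x → z) → (z ∨ y)): 1 > 0.9, so result = 0.9
(z → z): 0.8 ≤ 0.8, so result = 1
((z → z) → y): 1 > 0.9, so result = 0.9
(((x → z) → (z ∨ y)) ∨ ((z → z) → y)) = max(0.9, 0.9) = 0.9
(((z → z) ∨ (z ∧ (not x → not z))) → (((x → z) → (z ∨ y)) ∨ ((z → z) → y))): 1 > 0.9, so result = 0.9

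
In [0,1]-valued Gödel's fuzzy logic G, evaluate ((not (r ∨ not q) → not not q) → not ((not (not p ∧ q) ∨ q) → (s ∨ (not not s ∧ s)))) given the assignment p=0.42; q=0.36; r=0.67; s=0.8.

0.00

not q: Gödel ¬ of 0.36 = 0 (operand ≠ 0)
(r ∨ not q) = max(0.67, 0) = 0.67
not (r ∨ not q): Gödel ¬ of 0.67 = 0 (operand ≠ 0)
not q: Gödel ¬ of 0.36 = 0 (operand ≠ 0)
not not q: Gödel ¬ of 0 = 1 (operand is 0)
(not (r ∨ not q) → not not q): 0 ≤ 1, so result = 1
not p: Gödel ¬ of 0.42 = 0 (operand ≠ 0)
(not p ∧ q) = min(0, 0.36) = 0
not (not p ∧ q): Gödel ¬ of 0 = 1 (operand is 0)
(not (not p ∧ q) ∨ q) = max(1, 0.36) = 1
not s: Gödel ¬ of 0.8 = 0 (operand ≠ 0)
not not s: Gödel ¬ of 0 = 1 (operand is 0)
(not not s ∧ s) = min(1, 0.8) = 0.8
(s ∨ (not not s ∧ s)) = max(0.8, 0.8) = 0.8
((not (not p ∧ q) ∨ q) → (s ∨ (not not s ∧ s))): 1 > 0.8, so result = 0.8
not ((not (not p ∧ q) ∨ q) → (s ∨ (not not s ∧ s))): Gödel ¬ of 0.8 = 0 (operand ≠ 0)
((not (r ∨ not q) → not not q) → not ((not (not p ∧ q) ∨ q) → (s ∨ (not not s ∧ s)))): 1 > 0, so result = 0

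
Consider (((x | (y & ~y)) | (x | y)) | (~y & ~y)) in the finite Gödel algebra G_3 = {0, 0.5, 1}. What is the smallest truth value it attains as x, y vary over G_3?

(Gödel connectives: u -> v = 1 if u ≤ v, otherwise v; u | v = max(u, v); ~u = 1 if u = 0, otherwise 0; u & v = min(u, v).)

The minimum is attained at x = 0, y = 0.5:
  ~y: Gödel ¬ of 0.5 = 0 (operand ≠ 0)
  (y & ~y) = min(0.5, 0) = 0
  (x | (y & ~y)) = max(0, 0) = 0
  (x | y) = max(0, 0.5) = 0.5
  ((x | (y & ~y)) | (x | y)) = max(0, 0.5) = 0.5
  ~y: Gödel ¬ of 0.5 = 0 (operand ≠ 0)
  ~y: Gödel ¬ of 0.5 = 0 (operand ≠ 0)
  (~y & ~y) = min(0, 0) = 0
  (((x | (y & ~y)) | (x | y)) | (~y & ~y)) = max(0.5, 0) = 0.5
Checking all 9 assignments confirms none give a value below 0.50.

0.50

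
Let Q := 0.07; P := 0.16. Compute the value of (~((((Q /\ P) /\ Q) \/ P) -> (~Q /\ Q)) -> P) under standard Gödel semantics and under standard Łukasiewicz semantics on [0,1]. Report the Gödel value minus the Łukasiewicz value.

-0.84

Gödel evaluation:
  (Q /\ P) = min(0.07, 0.16) = 0.07
  ((Q /\ P) /\ Q) = min(0.07, 0.07) = 0.07
  (((Q /\ P) /\ Q) \/ P) = max(0.07, 0.16) = 0.16
  ~Q: Gödel ¬ of 0.07 = 0 (operand ≠ 0)
  (~Q /\ Q) = min(0, 0.07) = 0
  ((((Q /\ P) /\ Q) \/ P) -> (~Q /\ Q)): 0.16 > 0, so result = 0
  ~((((Q /\ P) /\ Q) \/ P) -> (~Q /\ Q)): Gödel ¬ of 0 = 1 (operand is 0)
  (~((((Q /\ P) /\ Q) \/ P) -> (~Q /\ Q)) -> P): 1 > 0.16, so result = 0.16
  Gödel value = 0.16
Łukasiewicz evaluation:
  (Q /\ P) = min(0.07, 0.16) = 0.07
  ((Q /\ P) /\ Q) = min(0.07, 0.07) = 0.07
  (((Q /\ P) /\ Q) \/ P) = max(0.07, 0.16) = 0.16
  ~Q: Łukasiewicz ¬ gives 1 − 0.07 = 0.93
  (~Q /\ Q) = min(0.93, 0.07) = 0.07
  ((((Q /\ P) /\ Q) \/ P) -> (~Q /\ Q)): min(1, 1 − 0.16 + 0.07) = 0.91
  ~((((Q /\ P) /\ Q) \/ P) -> (~Q /\ Q)): Łukasiewicz ¬ gives 1 − 0.91 = 0.09
  (~((((Q /\ P) /\ Q) \/ P) -> (~Q /\ Q)) -> P): min(1, 1 − 0.09 + 0.16) = 1
  Łukasiewicz value = 1
Difference: 0.16 − 1 = -0.84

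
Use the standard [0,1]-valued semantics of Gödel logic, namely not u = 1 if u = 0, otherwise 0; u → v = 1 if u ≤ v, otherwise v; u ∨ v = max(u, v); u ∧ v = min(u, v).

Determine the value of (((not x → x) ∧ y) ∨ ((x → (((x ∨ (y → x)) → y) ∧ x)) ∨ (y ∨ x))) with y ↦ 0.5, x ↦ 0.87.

0.87

not x: Gödel ¬ of 0.87 = 0 (operand ≠ 0)
(not x → x): 0 ≤ 0.87, so result = 1
((not x → x) ∧ y) = min(1, 0.5) = 0.5
(y → x): 0.5 ≤ 0.87, so result = 1
(x ∨ (y → x)) = max(0.87, 1) = 1
((x ∨ (y → x)) → y): 1 > 0.5, so result = 0.5
(((x ∨ (y → x)) → y) ∧ x) = min(0.5, 0.87) = 0.5
(x → (((x ∨ (y → x)) → y) ∧ x)): 0.87 > 0.5, so result = 0.5
(y ∨ x) = max(0.5, 0.87) = 0.87
((x → (((x ∨ (y → x)) → y) ∧ x)) ∨ (y ∨ x)) = max(0.5, 0.87) = 0.87
(((not x → x) ∧ y) ∨ ((x → (((x ∨ (y → x)) → y) ∧ x)) ∨ (y ∨ x))) = max(0.5, 0.87) = 0.87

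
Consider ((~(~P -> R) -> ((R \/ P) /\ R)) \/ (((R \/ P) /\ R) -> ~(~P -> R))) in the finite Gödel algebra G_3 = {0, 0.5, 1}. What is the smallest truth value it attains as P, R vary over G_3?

1.00

Every assignment gives 1. For instance at P = 0, R = 0:
  ~P: Gödel ¬ of 0 = 1 (operand is 0)
  (~P -> R): 1 > 0, so result = 0
  ~(~P -> R): Gödel ¬ of 0 = 1 (operand is 0)
  (R \/ P) = max(0, 0) = 0
  ((R \/ P) /\ R) = min(0, 0) = 0
  (~(~P -> R) -> ((R \/ P) /\ R)): 1 > 0, so result = 0
  (R \/ P) = max(0, 0) = 0
  ((R \/ P) /\ R) = min(0, 0) = 0
  ~P: Gödel ¬ of 0 = 1 (operand is 0)
  (~P -> R): 1 > 0, so result = 0
  ~(~P -> R): Gödel ¬ of 0 = 1 (operand is 0)
  (((R \/ P) /\ R) -> ~(~P -> R)): 0 ≤ 1, so result = 1
  ((~(~P -> R) -> ((R \/ P) /\ R)) \/ (((R \/ P) /\ R) -> ~(~P -> R))) = max(0, 1) = 1
All 9 assignments give value 1 — the formula is a G_3-tautology.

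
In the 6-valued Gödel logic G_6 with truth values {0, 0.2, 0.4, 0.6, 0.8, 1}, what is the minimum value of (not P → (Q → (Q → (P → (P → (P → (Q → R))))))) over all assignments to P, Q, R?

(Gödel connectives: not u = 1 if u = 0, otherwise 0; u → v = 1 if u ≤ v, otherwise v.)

Every assignment gives 1. For instance at P = 0, Q = 0, R = 0:
  not P: Gödel ¬ of 0 = 1 (operand is 0)
  (Q → R): 0 ≤ 0, so result = 1
  (P → (Q → R)): 0 ≤ 1, so result = 1
  (P → (P → (Q → R))): 0 ≤ 1, so result = 1
  (P → (P → (P → (Q → R)))): 0 ≤ 1, so result = 1
  (Q → (P → (P → (P → (Q → R))))): 0 ≤ 1, so result = 1
  (Q → (Q → (P → (P → (P → (Q → R)))))): 0 ≤ 1, so result = 1
  (not P → (Q → (Q → (P → (P → (P → (Q → R))))))): 1 ≤ 1, so result = 1
All 216 assignments give value 1 — the formula is a G_6-tautology.

1.00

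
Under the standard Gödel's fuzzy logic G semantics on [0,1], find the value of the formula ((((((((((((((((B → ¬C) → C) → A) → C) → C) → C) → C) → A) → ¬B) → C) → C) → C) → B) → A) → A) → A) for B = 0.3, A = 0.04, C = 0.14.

0.04

¬C: Gödel ¬ of 0.14 = 0 (operand ≠ 0)
(B → ¬C): 0.3 > 0, so result = 0
((B → ¬C) → C): 0 ≤ 0.14, so result = 1
(((B → ¬C) → C) → A): 1 > 0.04, so result = 0.04
((((B → ¬C) → C) → A) → C): 0.04 ≤ 0.14, so result = 1
(((((B → ¬C) → C) → A) → C) → C): 1 > 0.14, so result = 0.14
((((((B → ¬C) → C) → A) → C) → C) → C): 0.14 ≤ 0.14, so result = 1
(((((((B → ¬C) → C) → A) → C) → C) → C) → C): 1 > 0.14, so result = 0.14
((((((((B → ¬C) → C) → A) → C) → C) → C) → C) → A): 0.14 > 0.04, so result = 0.04
¬B: Gödel ¬ of 0.3 = 0 (operand ≠ 0)
(((((((((B → ¬C) → C) → A) → C) → C) → C) → C) → A) → ¬B): 0.04 > 0, so result = 0
((((((((((B → ¬C) → C) → A) → C) → C) → C) → C) → A) → ¬B) → C): 0 ≤ 0.14, so result = 1
(((((((((((B → ¬C) → C) → A) → C) → C) → C) → C) → A) → ¬B) → C) → C): 1 > 0.14, so result = 0.14
((((((((((((B → ¬C) → C) → A) → C) → C) → C) → C) → A) → ¬B) → C) → C) → C): 0.14 ≤ 0.14, so result = 1
(((((((((((((B → ¬C) → C) → A) → C) → C) → C) → C) → A) → ¬B) → C) → C) → C) → B): 1 > 0.3, so result = 0.3
((((((((((((((B → ¬C) → C) → A) → C) → C) → C) → C) → A) → ¬B) → C) → C) → C) → B) → A): 0.3 > 0.04, so result = 0.04
(((((((((((((((B → ¬C) → C) → A) → C) → C) → C) → C) → A) → ¬B) → C) → C) → C) → B) → A) → A): 0.04 ≤ 0.04, so result = 1
((((((((((((((((B → ¬C) → C) → A) → C) → C) → C) → C) → A) → ¬B) → C) → C) → C) → B) → A) → A) → A): 1 > 0.04, so result = 0.04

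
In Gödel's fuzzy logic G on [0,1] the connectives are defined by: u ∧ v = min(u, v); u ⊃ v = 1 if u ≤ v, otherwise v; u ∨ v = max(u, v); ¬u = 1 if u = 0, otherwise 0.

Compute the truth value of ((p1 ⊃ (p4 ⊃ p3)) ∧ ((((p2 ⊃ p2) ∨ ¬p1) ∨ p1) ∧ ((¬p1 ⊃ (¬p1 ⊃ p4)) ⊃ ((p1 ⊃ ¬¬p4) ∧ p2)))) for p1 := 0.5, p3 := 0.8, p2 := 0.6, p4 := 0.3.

(p4 ⊃ p3): 0.3 ≤ 0.8, so result = 1
(p1 ⊃ (p4 ⊃ p3)): 0.5 ≤ 1, so result = 1
(p2 ⊃ p2): 0.6 ≤ 0.6, so result = 1
¬p1: Gödel ¬ of 0.5 = 0 (operand ≠ 0)
((p2 ⊃ p2) ∨ ¬p1) = max(1, 0) = 1
(((p2 ⊃ p2) ∨ ¬p1) ∨ p1) = max(1, 0.5) = 1
¬p1: Gödel ¬ of 0.5 = 0 (operand ≠ 0)
¬p1: Gödel ¬ of 0.5 = 0 (operand ≠ 0)
(¬p1 ⊃ p4): 0 ≤ 0.3, so result = 1
(¬p1 ⊃ (¬p1 ⊃ p4)): 0 ≤ 1, so result = 1
¬p4: Gödel ¬ of 0.3 = 0 (operand ≠ 0)
¬¬p4: Gödel ¬ of 0 = 1 (operand is 0)
(p1 ⊃ ¬¬p4): 0.5 ≤ 1, so result = 1
((p1 ⊃ ¬¬p4) ∧ p2) = min(1, 0.6) = 0.6
((¬p1 ⊃ (¬p1 ⊃ p4)) ⊃ ((p1 ⊃ ¬¬p4) ∧ p2)): 1 > 0.6, so result = 0.6
((((p2 ⊃ p2) ∨ ¬p1) ∨ p1) ∧ ((¬p1 ⊃ (¬p1 ⊃ p4)) ⊃ ((p1 ⊃ ¬¬p4) ∧ p2))) = min(1, 0.6) = 0.6
((p1 ⊃ (p4 ⊃ p3)) ∧ ((((p2 ⊃ p2) ∨ ¬p1) ∨ p1) ∧ ((¬p1 ⊃ (¬p1 ⊃ p4)) ⊃ ((p1 ⊃ ¬¬p4) ∧ p2)))) = min(1, 0.6) = 0.6

0.60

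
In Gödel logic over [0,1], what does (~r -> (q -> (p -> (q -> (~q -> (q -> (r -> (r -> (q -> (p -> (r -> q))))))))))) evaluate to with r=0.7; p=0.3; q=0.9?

1.00

~r: Gödel ¬ of 0.7 = 0 (operand ≠ 0)
~q: Gödel ¬ of 0.9 = 0 (operand ≠ 0)
(r -> q): 0.7 ≤ 0.9, so result = 1
(p -> (r -> q)): 0.3 ≤ 1, so result = 1
(q -> (p -> (r -> q))): 0.9 ≤ 1, so result = 1
(r -> (q -> (p -> (r -> q)))): 0.7 ≤ 1, so result = 1
(r -> (r -> (q -> (p -> (r -> q))))): 0.7 ≤ 1, so result = 1
(q -> (r -> (r -> (q -> (p -> (r -> q)))))): 0.9 ≤ 1, so result = 1
(~q -> (q -> (r -> (r -> (q -> (p -> (r -> q))))))): 0 ≤ 1, so result = 1
(q -> (~q -> (q -> (r -> (r -> (q -> (p -> (r -> q)))))))): 0.9 ≤ 1, so result = 1
(p -> (q -> (~q -> (q -> (r -> (r -> (q -> (p -> (r -> q))))))))): 0.3 ≤ 1, so result = 1
(q -> (p -> (q -> (~q -> (q -> (r -> (r -> (q -> (p -> (r -> q)))))))))): 0.9 ≤ 1, so result = 1
(~r -> (q -> (p -> (q -> (~q -> (q -> (r -> (r -> (q -> (p -> (r -> q))))))))))): 0 ≤ 1, so result = 1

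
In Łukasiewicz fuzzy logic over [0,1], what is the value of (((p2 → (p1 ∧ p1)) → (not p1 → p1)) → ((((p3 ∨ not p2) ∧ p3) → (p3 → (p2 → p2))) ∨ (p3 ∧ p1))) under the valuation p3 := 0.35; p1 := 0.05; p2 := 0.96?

1.00

(p1 ∧ p1) = min(0.05, 0.05) = 0.05
(p2 → (p1 ∧ p1)): min(1, 1 − 0.96 + 0.05) = 0.09
not p1: Łukasiewicz ¬ gives 1 − 0.05 = 0.95
(not p1 → p1): min(1, 1 − 0.95 + 0.05) = 0.1
((p2 → (p1 ∧ p1)) → (not p1 → p1)): min(1, 1 − 0.09 + 0.1) = 1
not p2: Łukasiewicz ¬ gives 1 − 0.96 = 0.04
(p3 ∨ not p2) = max(0.35, 0.04) = 0.35
((p3 ∨ not p2) ∧ p3) = min(0.35, 0.35) = 0.35
(p2 → p2): min(1, 1 − 0.96 + 0.96) = 1
(p3 → (p2 → p2)): min(1, 1 − 0.35 + 1) = 1
(((p3 ∨ not p2) ∧ p3) → (p3 → (p2 → p2))): min(1, 1 − 0.35 + 1) = 1
(p3 ∧ p1) = min(0.35, 0.05) = 0.05
((((p3 ∨ not p2) ∧ p3) → (p3 → (p2 → p2))) ∨ (p3 ∧ p1)) = max(1, 0.05) = 1
(((p2 → (p1 ∧ p1)) → (not p1 → p1)) → ((((p3 ∨ not p2) ∧ p3) → (p3 → (p2 → p2))) ∨ (p3 ∧ p1))): min(1, 1 − 1 + 1) = 1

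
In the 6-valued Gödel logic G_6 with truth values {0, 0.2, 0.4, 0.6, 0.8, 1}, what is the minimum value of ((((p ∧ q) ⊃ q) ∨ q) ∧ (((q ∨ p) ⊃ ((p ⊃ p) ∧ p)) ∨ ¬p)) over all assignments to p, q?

0.20

The minimum is attained at p = 0.2, q = 0.4:
  (p ∧ q) = min(0.2, 0.4) = 0.2
  ((p ∧ q) ⊃ q): 0.2 ≤ 0.4, so result = 1
  (((p ∧ q) ⊃ q) ∨ q) = max(1, 0.4) = 1
  (q ∨ p) = max(0.4, 0.2) = 0.4
  (p ⊃ p): 0.2 ≤ 0.2, so result = 1
  ((p ⊃ p) ∧ p) = min(1, 0.2) = 0.2
  ((q ∨ p) ⊃ ((p ⊃ p) ∧ p)): 0.4 > 0.2, so result = 0.2
  ¬p: Gödel ¬ of 0.2 = 0 (operand ≠ 0)
  (((q ∨ p) ⊃ ((p ⊃ p) ∧ p)) ∨ ¬p) = max(0.2, 0) = 0.2
  ((((p ∧ q) ⊃ q) ∨ q) ∧ (((q ∨ p) ⊃ ((p ⊃ p) ∧ p)) ∨ ¬p)) = min(1, 0.2) = 0.2
Checking all 36 assignments confirms none give a value below 0.20.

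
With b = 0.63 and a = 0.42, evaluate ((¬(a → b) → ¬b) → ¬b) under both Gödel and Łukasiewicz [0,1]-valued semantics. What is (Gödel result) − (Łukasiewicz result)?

Gödel evaluation:
  (a → b): 0.42 ≤ 0.63, so result = 1
  ¬(a → b): Gödel ¬ of 1 = 0 (operand ≠ 0)
  ¬b: Gödel ¬ of 0.63 = 0 (operand ≠ 0)
  (¬(a → b) → ¬b): 0 ≤ 0, so result = 1
  ¬b: Gödel ¬ of 0.63 = 0 (operand ≠ 0)
  ((¬(a → b) → ¬b) → ¬b): 1 > 0, so result = 0
  Gödel value = 0
Łukasiewicz evaluation:
  (a → b): min(1, 1 − 0.42 + 0.63) = 1
  ¬(a → b): Łukasiewicz ¬ gives 1 − 1 = 0
  ¬b: Łukasiewicz ¬ gives 1 − 0.63 = 0.37
  (¬(a → b) → ¬b): min(1, 1 − 0 + 0.37) = 1
  ¬b: Łukasiewicz ¬ gives 1 − 0.63 = 0.37
  ((¬(a → b) → ¬b) → ¬b): min(1, 1 − 1 + 0.37) = 0.37
  Łukasiewicz value = 0.37
Difference: 0 − 0.37 = -0.37

-0.37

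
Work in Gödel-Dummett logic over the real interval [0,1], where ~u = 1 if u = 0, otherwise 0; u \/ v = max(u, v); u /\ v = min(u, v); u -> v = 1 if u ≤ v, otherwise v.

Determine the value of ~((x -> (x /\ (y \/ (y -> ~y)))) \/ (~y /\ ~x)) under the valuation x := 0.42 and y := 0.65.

0.00

~y: Gödel ¬ of 0.65 = 0 (operand ≠ 0)
(y -> ~y): 0.65 > 0, so result = 0
(y \/ (y -> ~y)) = max(0.65, 0) = 0.65
(x /\ (y \/ (y -> ~y))) = min(0.42, 0.65) = 0.42
(x -> (x /\ (y \/ (y -> ~y)))): 0.42 ≤ 0.42, so result = 1
~y: Gödel ¬ of 0.65 = 0 (operand ≠ 0)
~x: Gödel ¬ of 0.42 = 0 (operand ≠ 0)
(~y /\ ~x) = min(0, 0) = 0
((x -> (x /\ (y \/ (y -> ~y)))) \/ (~y /\ ~x)) = max(1, 0) = 1
~((x -> (x /\ (y \/ (y -> ~y)))) \/ (~y /\ ~x)): Gödel ¬ of 1 = 0 (operand ≠ 0)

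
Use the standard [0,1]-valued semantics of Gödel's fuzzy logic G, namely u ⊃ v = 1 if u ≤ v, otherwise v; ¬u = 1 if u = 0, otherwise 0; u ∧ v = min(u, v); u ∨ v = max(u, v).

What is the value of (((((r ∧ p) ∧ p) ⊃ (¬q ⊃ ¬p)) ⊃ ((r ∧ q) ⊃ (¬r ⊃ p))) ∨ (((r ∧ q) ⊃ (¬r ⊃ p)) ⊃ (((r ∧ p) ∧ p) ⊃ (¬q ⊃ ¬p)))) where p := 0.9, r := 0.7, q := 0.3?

1.00

(r ∧ p) = min(0.7, 0.9) = 0.7
((r ∧ p) ∧ p) = min(0.7, 0.9) = 0.7
¬q: Gödel ¬ of 0.3 = 0 (operand ≠ 0)
¬p: Gödel ¬ of 0.9 = 0 (operand ≠ 0)
(¬q ⊃ ¬p): 0 ≤ 0, so result = 1
(((r ∧ p) ∧ p) ⊃ (¬q ⊃ ¬p)): 0.7 ≤ 1, so result = 1
(r ∧ q) = min(0.7, 0.3) = 0.3
¬r: Gödel ¬ of 0.7 = 0 (operand ≠ 0)
(¬r ⊃ p): 0 ≤ 0.9, so result = 1
((r ∧ q) ⊃ (¬r ⊃ p)): 0.3 ≤ 1, so result = 1
((((r ∧ p) ∧ p) ⊃ (¬q ⊃ ¬p)) ⊃ ((r ∧ q) ⊃ (¬r ⊃ p))): 1 ≤ 1, so result = 1
(r ∧ q) = min(0.7, 0.3) = 0.3
¬r: Gödel ¬ of 0.7 = 0 (operand ≠ 0)
(¬r ⊃ p): 0 ≤ 0.9, so result = 1
((r ∧ q) ⊃ (¬r ⊃ p)): 0.3 ≤ 1, so result = 1
(r ∧ p) = min(0.7, 0.9) = 0.7
((r ∧ p) ∧ p) = min(0.7, 0.9) = 0.7
¬q: Gödel ¬ of 0.3 = 0 (operand ≠ 0)
¬p: Gödel ¬ of 0.9 = 0 (operand ≠ 0)
(¬q ⊃ ¬p): 0 ≤ 0, so result = 1
(((r ∧ p) ∧ p) ⊃ (¬q ⊃ ¬p)): 0.7 ≤ 1, so result = 1
(((r ∧ q) ⊃ (¬r ⊃ p)) ⊃ (((r ∧ p) ∧ p) ⊃ (¬q ⊃ ¬p))): 1 ≤ 1, so result = 1
(((((r ∧ p) ∧ p) ⊃ (¬q ⊃ ¬p)) ⊃ ((r ∧ q) ⊃ (¬r ⊃ p))) ∨ (((r ∧ q) ⊃ (¬r ⊃ p)) ⊃ (((r ∧ p) ∧ p) ⊃ (¬q ⊃ ¬p)))) = max(1, 1) = 1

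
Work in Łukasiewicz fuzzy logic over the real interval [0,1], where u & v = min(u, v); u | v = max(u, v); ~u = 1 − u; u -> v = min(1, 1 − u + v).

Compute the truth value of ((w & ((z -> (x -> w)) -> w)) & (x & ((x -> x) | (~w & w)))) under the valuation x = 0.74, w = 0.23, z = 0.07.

(x -> w): min(1, 1 − 0.74 + 0.23) = 0.49
(z -> (x -> w)): min(1, 1 − 0.07 + 0.49) = 1
((z -> (x -> w)) -> w): min(1, 1 − 1 + 0.23) = 0.23
(w & ((z -> (x -> w)) -> w)) = min(0.23, 0.23) = 0.23
(x -> x): min(1, 1 − 0.74 + 0.74) = 1
~w: Łukasiewicz ¬ gives 1 − 0.23 = 0.77
(~w & w) = min(0.77, 0.23) = 0.23
((x -> x) | (~w & w)) = max(1, 0.23) = 1
(x & ((x -> x) | (~w & w))) = min(0.74, 1) = 0.74
((w & ((z -> (x -> w)) -> w)) & (x & ((x -> x) | (~w & w)))) = min(0.23, 0.74) = 0.23

0.23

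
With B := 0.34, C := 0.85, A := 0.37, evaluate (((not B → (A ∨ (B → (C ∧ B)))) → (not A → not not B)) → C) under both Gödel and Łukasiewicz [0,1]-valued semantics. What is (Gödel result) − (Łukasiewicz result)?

-0.15

Gödel evaluation:
  not B: Gödel ¬ of 0.34 = 0 (operand ≠ 0)
  (C ∧ B) = min(0.85, 0.34) = 0.34
  (B → (C ∧ B)): 0.34 ≤ 0.34, so result = 1
  (A ∨ (B → (C ∧ B))) = max(0.37, 1) = 1
  (not B → (A ∨ (B → (C ∧ B)))): 0 ≤ 1, so result = 1
  not A: Gödel ¬ of 0.37 = 0 (operand ≠ 0)
  not B: Gödel ¬ of 0.34 = 0 (operand ≠ 0)
  not not B: Gödel ¬ of 0 = 1 (operand is 0)
  (not A → not not B): 0 ≤ 1, so result = 1
  ((not B → (A ∨ (B → (C ∧ B)))) → (not A → not not B)): 1 ≤ 1, so result = 1
  (((not B → (A ∨ (B → (C ∧ B)))) → (not A → not not B)) → C): 1 > 0.85, so result = 0.85
  Gödel value = 0.85
Łukasiewicz evaluation:
  not B: Łukasiewicz ¬ gives 1 − 0.34 = 0.66
  (C ∧ B) = min(0.85, 0.34) = 0.34
  (B → (C ∧ B)): min(1, 1 − 0.34 + 0.34) = 1
  (A ∨ (B → (C ∧ B))) = max(0.37, 1) = 1
  (not B → (A ∨ (B → (C ∧ B)))): min(1, 1 − 0.66 + 1) = 1
  not A: Łukasiewicz ¬ gives 1 − 0.37 = 0.63
  not B: Łukasiewicz ¬ gives 1 − 0.34 = 0.66
  not not B: Łukasiewicz ¬ gives 1 − 0.66 = 0.34
  (not A → not not B): min(1, 1 − 0.63 + 0.34) = 0.71
  ((not B → (A ∨ (B → (C ∧ B)))) → (not A → not not B)): min(1, 1 − 1 + 0.71) = 0.71
  (((not B → (A ∨ (B → (C ∧ B)))) → (not A → not not B)) → C): min(1, 1 − 0.71 + 0.85) = 1
  Łukasiewicz value = 1
Difference: 0.85 − 1 = -0.15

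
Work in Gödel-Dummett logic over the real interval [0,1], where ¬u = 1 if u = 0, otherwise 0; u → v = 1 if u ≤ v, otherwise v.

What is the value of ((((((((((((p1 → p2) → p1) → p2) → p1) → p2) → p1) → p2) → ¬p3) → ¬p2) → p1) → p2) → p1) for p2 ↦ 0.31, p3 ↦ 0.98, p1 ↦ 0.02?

(p1 → p2): 0.02 ≤ 0.31, so result = 1
((p1 → p2) → p1): 1 > 0.02, so result = 0.02
(((p1 → p2) → p1) → p2): 0.02 ≤ 0.31, so result = 1
((((p1 → p2) → p1) → p2) → p1): 1 > 0.02, so result = 0.02
(((((p1 → p2) → p1) → p2) → p1) → p2): 0.02 ≤ 0.31, so result = 1
((((((p1 → p2) → p1) → p2) → p1) → p2) → p1): 1 > 0.02, so result = 0.02
(((((((p1 → p2) → p1) → p2) → p1) → p2) → p1) → p2): 0.02 ≤ 0.31, so result = 1
¬p3: Gödel ¬ of 0.98 = 0 (operand ≠ 0)
((((((((p1 → p2) → p1) → p2) → p1) → p2) → p1) → p2) → ¬p3): 1 > 0, so result = 0
¬p2: Gödel ¬ of 0.31 = 0 (operand ≠ 0)
(((((((((p1 → p2) → p1) → p2) → p1) → p2) → p1) → p2) → ¬p3) → ¬p2): 0 ≤ 0, so result = 1
((((((((((p1 → p2) → p1) → p2) → p1) → p2) → p1) → p2) → ¬p3) → ¬p2) → p1): 1 > 0.02, so result = 0.02
(((((((((((p1 → p2) → p1) → p2) → p1) → p2) → p1) → p2) → ¬p3) → ¬p2) → p1) → p2): 0.02 ≤ 0.31, so result = 1
((((((((((((p1 → p2) → p1) → p2) → p1) → p2) → p1) → p2) → ¬p3) → ¬p2) → p1) → p2) → p1): 1 > 0.02, so result = 0.02

0.02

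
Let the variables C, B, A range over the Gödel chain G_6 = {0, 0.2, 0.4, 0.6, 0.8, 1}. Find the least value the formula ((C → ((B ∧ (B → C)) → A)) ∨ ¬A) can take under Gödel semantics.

0.20

The minimum is attained at C = 0.4, B = 0.4, A = 0.2:
  (B → C): 0.4 ≤ 0.4, so result = 1
  (B ∧ (B → C)) = min(0.4, 1) = 0.4
  ((B ∧ (B → C)) → A): 0.4 > 0.2, so result = 0.2
  (C → ((B ∧ (B → C)) → A)): 0.4 > 0.2, so result = 0.2
  ¬A: Gödel ¬ of 0.2 = 0 (operand ≠ 0)
  ((C → ((B ∧ (B → C)) → A)) ∨ ¬A) = max(0.2, 0) = 0.2
Checking all 216 assignments confirms none give a value below 0.20.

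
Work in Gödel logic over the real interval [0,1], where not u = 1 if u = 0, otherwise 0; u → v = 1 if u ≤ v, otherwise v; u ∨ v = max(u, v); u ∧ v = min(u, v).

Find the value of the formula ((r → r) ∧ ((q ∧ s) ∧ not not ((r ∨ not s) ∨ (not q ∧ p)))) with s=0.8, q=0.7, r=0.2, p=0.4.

(r → r): 0.2 ≤ 0.2, so result = 1
(q ∧ s) = min(0.7, 0.8) = 0.7
not s: Gödel ¬ of 0.8 = 0 (operand ≠ 0)
(r ∨ not s) = max(0.2, 0) = 0.2
not q: Gödel ¬ of 0.7 = 0 (operand ≠ 0)
(not q ∧ p) = min(0, 0.4) = 0
((r ∨ not s) ∨ (not q ∧ p)) = max(0.2, 0) = 0.2
not ((r ∨ not s) ∨ (not q ∧ p)): Gödel ¬ of 0.2 = 0 (operand ≠ 0)
not not ((r ∨ not s) ∨ (not q ∧ p)): Gödel ¬ of 0 = 1 (operand is 0)
((q ∧ s) ∧ not not ((r ∨ not s) ∨ (not q ∧ p))) = min(0.7, 1) = 0.7
((r → r) ∧ ((q ∧ s) ∧ not not ((r ∨ not s) ∨ (not q ∧ p)))) = min(1, 0.7) = 0.7

0.70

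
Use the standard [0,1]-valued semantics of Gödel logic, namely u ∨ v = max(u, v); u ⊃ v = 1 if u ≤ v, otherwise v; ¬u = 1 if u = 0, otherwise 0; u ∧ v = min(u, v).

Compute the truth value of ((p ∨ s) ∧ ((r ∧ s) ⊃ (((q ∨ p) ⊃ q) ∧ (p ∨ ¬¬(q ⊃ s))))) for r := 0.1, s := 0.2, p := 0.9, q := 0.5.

0.90

(p ∨ s) = max(0.9, 0.2) = 0.9
(r ∧ s) = min(0.1, 0.2) = 0.1
(q ∨ p) = max(0.5, 0.9) = 0.9
((q ∨ p) ⊃ q): 0.9 > 0.5, so result = 0.5
(q ⊃ s): 0.5 > 0.2, so result = 0.2
¬(q ⊃ s): Gödel ¬ of 0.2 = 0 (operand ≠ 0)
¬¬(q ⊃ s): Gödel ¬ of 0 = 1 (operand is 0)
(p ∨ ¬¬(q ⊃ s)) = max(0.9, 1) = 1
(((q ∨ p) ⊃ q) ∧ (p ∨ ¬¬(q ⊃ s))) = min(0.5, 1) = 0.5
((r ∧ s) ⊃ (((q ∨ p) ⊃ q) ∧ (p ∨ ¬¬(q ⊃ s)))): 0.1 ≤ 0.5, so result = 1
((p ∨ s) ∧ ((r ∧ s) ⊃ (((q ∨ p) ⊃ q) ∧ (p ∨ ¬¬(q ⊃ s))))) = min(0.9, 1) = 0.9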